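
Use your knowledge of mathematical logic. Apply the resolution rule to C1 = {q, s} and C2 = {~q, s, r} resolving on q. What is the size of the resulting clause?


Remove q from C1 and ~q from C2.
C1 remainder: {s}
C2 remainder: {s, r}
Union (resolvent): {r, s}
Resolvent has 2 literal(s).

2


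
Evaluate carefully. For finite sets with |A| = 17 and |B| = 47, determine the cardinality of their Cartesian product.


The Cartesian product A x B contains all ordered pairs (a, b).
|A x B| = |A| * |B| = 17 * 47 = 799

799


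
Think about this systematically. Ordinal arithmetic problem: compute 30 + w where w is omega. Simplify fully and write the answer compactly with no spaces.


Compute 30 + w.
Ordinal + is associative but NOT commutative; for finite n>0, n + w = w but w + n stays w+n.
Any finite left addend is absorbed by w on the right: 30 + w = w.
Result = w

w


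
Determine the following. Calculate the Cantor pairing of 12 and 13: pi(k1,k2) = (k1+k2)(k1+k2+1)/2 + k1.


k1 + k2 = 25
(k1+k2)(k1+k2+1)/2 = 25 * 26 / 2 = 325
pi = 325 + 12 = 337

337


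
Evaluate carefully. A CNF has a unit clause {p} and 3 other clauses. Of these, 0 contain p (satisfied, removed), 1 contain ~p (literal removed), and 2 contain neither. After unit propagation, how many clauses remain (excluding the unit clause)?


Satisfied (removed): 0
Shortened (remain): 1
Unchanged (remain): 2
Remaining = 1 + 2 = 3

3


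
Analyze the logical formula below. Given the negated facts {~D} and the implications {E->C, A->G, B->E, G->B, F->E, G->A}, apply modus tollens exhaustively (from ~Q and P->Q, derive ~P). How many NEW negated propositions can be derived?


Initial negated facts: {~D}
Apply modus tollens to closure:
  (no implication fires)
Final negated: {~D}
New negations: {(none)}
Count = 0

0


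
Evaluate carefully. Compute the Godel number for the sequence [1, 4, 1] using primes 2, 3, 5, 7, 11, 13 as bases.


Encode each element as an exponent of the corresponding prime:
  2^1 = 2
  3^4 = 81
  5^1 = 5
Product = 2 * 81 * 5 = 810

810


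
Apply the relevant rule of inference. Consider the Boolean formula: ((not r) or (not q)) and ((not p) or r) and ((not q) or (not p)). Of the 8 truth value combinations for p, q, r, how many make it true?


Evaluate all 8 assignments for p, q, r:
p=0, q=0, r=0: 1
p=0, q=0, r=1: 1
p=0, q=1, r=0: 1
p=0, q=1, r=1: 0
p=1, q=0, r=0: 0
p=1, q=0, r=1: 1
p=1, q=1, r=0: 0
p=1, q=1, r=1: 0
Satisfying count = 4

4


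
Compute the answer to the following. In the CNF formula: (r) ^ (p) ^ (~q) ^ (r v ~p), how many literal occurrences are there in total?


Counting literals in each clause:
Clause 1: 1 literal(s)
Clause 2: 1 literal(s)
Clause 3: 1 literal(s)
Clause 4: 2 literal(s)
Total = 5

5


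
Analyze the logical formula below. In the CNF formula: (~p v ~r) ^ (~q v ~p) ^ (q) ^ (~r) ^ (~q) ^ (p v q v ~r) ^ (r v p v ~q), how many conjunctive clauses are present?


A CNF formula is a conjunction of clauses.
Clauses are separated by ^.
Counting the conjuncts: 7 clauses.

7


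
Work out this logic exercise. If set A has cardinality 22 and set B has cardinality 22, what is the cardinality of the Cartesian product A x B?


The Cartesian product A x B contains all ordered pairs (a, b).
|A x B| = |A| * |B| = 22 * 22 = 484

484


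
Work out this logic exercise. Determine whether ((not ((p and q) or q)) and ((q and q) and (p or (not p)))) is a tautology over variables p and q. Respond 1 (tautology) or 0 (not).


Check all 4 assignments:
p=0, q=0: 0
p=0, q=1: 0
p=1, q=0: 0
p=1, q=1: 0
Satisfying count = 0/4.
Tautology iff count = 4: no.

0


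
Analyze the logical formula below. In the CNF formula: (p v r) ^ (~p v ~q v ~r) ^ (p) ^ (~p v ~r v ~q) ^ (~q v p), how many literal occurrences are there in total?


Counting literals in each clause:
Clause 1: 2 literal(s)
Clause 2: 3 literal(s)
Clause 3: 1 literal(s)
Clause 4: 3 literal(s)
Clause 5: 2 literal(s)
Total = 11

11


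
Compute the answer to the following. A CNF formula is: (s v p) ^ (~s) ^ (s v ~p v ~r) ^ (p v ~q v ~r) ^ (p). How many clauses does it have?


A CNF formula is a conjunction of clauses.
Clauses are separated by ^.
Counting the conjuncts: 5 clauses.

5


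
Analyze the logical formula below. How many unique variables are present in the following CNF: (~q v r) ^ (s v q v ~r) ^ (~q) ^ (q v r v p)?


Identify each variable that appears in the formula.
Variables found: p, q, r, s
Count = 4

4


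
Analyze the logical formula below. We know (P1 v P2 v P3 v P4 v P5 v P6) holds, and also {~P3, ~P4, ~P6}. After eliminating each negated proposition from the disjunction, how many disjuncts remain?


Original disjuncts (6): P1, P2, P3, P4, P5, P6
Negated (eliminate): ~P3, ~P4, ~P6
Remaining disjuncts: P1, P2, P5
Count = 6 - 3 = 3

3


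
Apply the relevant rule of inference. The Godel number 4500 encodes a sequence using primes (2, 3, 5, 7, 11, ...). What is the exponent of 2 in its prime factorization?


Factorize 4500 by dividing by 2 repeatedly.
Division steps: 2 divides 4500 exactly 2 time(s).
Exponent of 2 = 2

2


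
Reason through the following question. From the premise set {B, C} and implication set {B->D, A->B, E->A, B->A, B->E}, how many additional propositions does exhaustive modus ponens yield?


Initial facts: {B, C}
Apply modus ponens to closure:
  B and B->D  =>  D
  B and B->A  =>  A
  B and B->E  =>  E
Final known: {A, B, C, D, E}
New propositions: {A, D, E}
Count = 3

3


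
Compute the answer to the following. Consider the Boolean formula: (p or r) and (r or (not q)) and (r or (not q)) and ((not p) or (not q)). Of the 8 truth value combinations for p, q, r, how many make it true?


Evaluate all 8 assignments for p, q, r:
p=0, q=0, r=0: 0
p=0, q=0, r=1: 1
p=0, q=1, r=0: 0
p=0, q=1, r=1: 1
p=1, q=0, r=0: 1
p=1, q=0, r=1: 1
p=1, q=1, r=0: 0
p=1, q=1, r=1: 0
Satisfying count = 4

4


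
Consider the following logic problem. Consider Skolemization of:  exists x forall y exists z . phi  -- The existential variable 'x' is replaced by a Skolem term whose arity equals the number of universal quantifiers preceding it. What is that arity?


Quantifier prefix: exists x forall y exists z
'x' is existentially quantified at position 1.
No universal quantifiers precede it.
Skolem function arity = 0 (a Skolem constant)

0


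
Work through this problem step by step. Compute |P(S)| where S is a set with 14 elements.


The power set of a set with n elements has 2^n elements.
|P(S)| = 2^14 = 16384

16384


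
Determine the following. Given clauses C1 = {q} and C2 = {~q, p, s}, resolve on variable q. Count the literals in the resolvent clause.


Remove q from C1 and ~q from C2.
C1 remainder: {}
C2 remainder: {p, s}
Union (resolvent): {p, s}
Resolvent has 2 literal(s).

2


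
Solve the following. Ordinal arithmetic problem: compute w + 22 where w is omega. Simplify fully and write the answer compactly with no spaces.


Compute w + 22.
Ordinal + is associative but NOT commutative; for finite n>0, n + w = w but w + n stays w+n.
w + 22 is already in normal form (a successor ordinal beyond w).
Result = w+22

w+22


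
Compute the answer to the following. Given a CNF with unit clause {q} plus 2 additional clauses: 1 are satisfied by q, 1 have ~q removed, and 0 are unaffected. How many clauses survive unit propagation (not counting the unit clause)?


Satisfied (removed): 1
Shortened (remain): 1
Unchanged (remain): 0
Remaining = 1 + 0 = 1

1


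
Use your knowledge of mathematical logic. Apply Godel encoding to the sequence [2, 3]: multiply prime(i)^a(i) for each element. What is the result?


Encode each element as an exponent of the corresponding prime:
  2^2 = 4
  3^3 = 27
Product = 4 * 27 = 108

108


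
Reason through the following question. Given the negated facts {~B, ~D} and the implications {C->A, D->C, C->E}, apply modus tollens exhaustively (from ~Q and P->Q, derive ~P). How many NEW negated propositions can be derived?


Initial negated facts: {~B, ~D}
Apply modus tollens to closure:
  (no implication fires)
Final negated: {~B, ~D}
New negations: {(none)}
Count = 0

0


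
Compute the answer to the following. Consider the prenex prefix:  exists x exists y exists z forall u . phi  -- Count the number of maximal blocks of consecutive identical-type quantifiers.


Quantifier-type sequence: E E E A  (A=forall, E=exists)
Group into maximal same-type runs:
  Ex3 | Ax1
Number of blocks = 2

2


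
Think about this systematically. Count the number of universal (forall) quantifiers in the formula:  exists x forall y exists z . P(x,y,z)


Quantifier prefix: exists x forall y exists z
Mark each quantifier type:
  E U E
Universal count = 1, Existential count = 2
Asked for universal (forall) quantifiers: 1

1


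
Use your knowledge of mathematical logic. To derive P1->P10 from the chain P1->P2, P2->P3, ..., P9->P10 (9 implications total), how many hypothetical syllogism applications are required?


With 9 implications in a chain connecting 10 propositions:
P1->P2, P2->P3, ..., P9->P10
Steps needed = (number of implications) - 1 = 9 - 1 = 8

8


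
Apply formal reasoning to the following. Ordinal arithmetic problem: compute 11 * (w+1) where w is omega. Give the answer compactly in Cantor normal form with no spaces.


Compute 11 * (w+1).
Ordinal * is associative and left-distributive over +, but NOT commutative; for finite n>1, n*w = w but w*n stays w*n.
By left-distributivity: 11 * (w+1) = 11*w + 11*1 = w + 11 = w+11.
Result = w+11

w+11


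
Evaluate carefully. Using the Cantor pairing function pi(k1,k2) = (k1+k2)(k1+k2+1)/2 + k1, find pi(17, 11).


k1 + k2 = 28
(k1+k2)(k1+k2+1)/2 = 28 * 29 / 2 = 406
pi = 406 + 17 = 423

423


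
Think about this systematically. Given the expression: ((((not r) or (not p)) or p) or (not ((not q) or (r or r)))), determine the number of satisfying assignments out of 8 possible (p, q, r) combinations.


Check all 8 assignments:
p=0, q=0, r=0: 1
p=0, q=0, r=1: 1
p=0, q=1, r=0: 1
p=0, q=1, r=1: 1
p=1, q=0, r=0: 1
p=1, q=0, r=1: 1
p=1, q=1, r=0: 1
p=1, q=1, r=1: 1
Count of True = 8

8


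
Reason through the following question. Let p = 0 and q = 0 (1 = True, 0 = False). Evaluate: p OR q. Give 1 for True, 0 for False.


p = 0, q = 0
Operation: p OR q
Evaluate: 0 OR 0 = 0

0


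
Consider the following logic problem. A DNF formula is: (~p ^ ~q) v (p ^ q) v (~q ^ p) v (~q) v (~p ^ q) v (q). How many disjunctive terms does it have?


A DNF formula is a disjunction of terms (conjunctions).
Terms are separated by v.
Counting the disjuncts: 6 terms.

6


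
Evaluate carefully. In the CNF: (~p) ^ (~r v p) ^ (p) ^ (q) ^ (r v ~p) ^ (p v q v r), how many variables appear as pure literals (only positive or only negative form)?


Check each variable for pure literal status:
p: mixed (not pure)
q: pure positive
r: mixed (not pure)
Pure literal count = 1

1


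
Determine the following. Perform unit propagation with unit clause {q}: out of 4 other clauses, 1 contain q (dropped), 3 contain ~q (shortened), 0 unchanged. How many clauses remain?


Satisfied (removed): 1
Shortened (remain): 3
Unchanged (remain): 0
Remaining = 3 + 0 = 3

3


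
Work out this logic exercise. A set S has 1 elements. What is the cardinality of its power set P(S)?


The power set of a set with n elements has 2^n elements.
|P(S)| = 2^1 = 2

2


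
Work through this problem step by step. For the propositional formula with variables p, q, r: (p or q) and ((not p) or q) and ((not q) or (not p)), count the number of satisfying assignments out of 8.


Evaluate all 8 assignments for p, q, r:
p=0, q=0, r=0: 0
p=0, q=0, r=1: 0
p=0, q=1, r=0: 1
p=0, q=1, r=1: 1
p=1, q=0, r=0: 0
p=1, q=0, r=1: 0
p=1, q=1, r=0: 0
p=1, q=1, r=1: 0
Satisfying count = 2

2


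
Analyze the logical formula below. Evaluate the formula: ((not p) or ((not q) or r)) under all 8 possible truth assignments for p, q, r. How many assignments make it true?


Check all 8 assignments:
p=0, q=0, r=0: 1
p=0, q=0, r=1: 1
p=0, q=1, r=0: 1
p=0, q=1, r=1: 1
p=1, q=0, r=0: 1
p=1, q=0, r=1: 1
p=1, q=1, r=0: 0
p=1, q=1, r=1: 1
Count of True = 7

7


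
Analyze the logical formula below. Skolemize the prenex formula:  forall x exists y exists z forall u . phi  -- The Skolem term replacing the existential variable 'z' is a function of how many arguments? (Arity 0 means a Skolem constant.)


Quantifier prefix: forall x exists y exists z forall u
'z' is existentially quantified at position 3.
Universal variables preceding it: x
Skolem function arity = 1

1


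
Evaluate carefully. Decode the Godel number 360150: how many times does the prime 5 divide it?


Factorize 360150 by dividing by 5 repeatedly.
Division steps: 5 divides 360150 exactly 2 time(s).
Exponent of 5 = 2

2


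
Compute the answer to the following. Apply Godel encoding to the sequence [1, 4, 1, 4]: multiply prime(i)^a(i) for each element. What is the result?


Encode each element as an exponent of the corresponding prime:
  2^1 = 2
  3^4 = 81
  5^1 = 5
  7^4 = 2401
Product = 2 * 81 * 5 * 2401 = 1944810

1944810


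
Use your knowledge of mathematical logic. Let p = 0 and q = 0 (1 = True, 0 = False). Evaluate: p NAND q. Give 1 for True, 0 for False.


p = 0, q = 0
Operation: p NAND q
Evaluate: 0 NAND 0 = 1

1


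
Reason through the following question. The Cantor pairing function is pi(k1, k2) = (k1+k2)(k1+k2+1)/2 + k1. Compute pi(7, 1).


k1 + k2 = 8
(k1+k2)(k1+k2+1)/2 = 8 * 9 / 2 = 36
pi = 36 + 7 = 43

43


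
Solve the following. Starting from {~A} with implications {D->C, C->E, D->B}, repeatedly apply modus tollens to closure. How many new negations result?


Initial negated facts: {~A}
Apply modus tollens to closure:
  (no implication fires)
Final negated: {~A}
New negations: {(none)}
Count = 0

0


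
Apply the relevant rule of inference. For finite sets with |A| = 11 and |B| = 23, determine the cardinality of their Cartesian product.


The Cartesian product A x B contains all ordered pairs (a, b).
|A x B| = |A| * |B| = 11 * 23 = 253

253


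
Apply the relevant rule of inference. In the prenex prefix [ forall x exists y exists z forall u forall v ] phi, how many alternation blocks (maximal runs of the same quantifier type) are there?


Quantifier-type sequence: A E E A A  (A=forall, E=exists)
Group into maximal same-type runs:
  Ax1 | Ex2 | Ax2
Number of blocks = 3

3


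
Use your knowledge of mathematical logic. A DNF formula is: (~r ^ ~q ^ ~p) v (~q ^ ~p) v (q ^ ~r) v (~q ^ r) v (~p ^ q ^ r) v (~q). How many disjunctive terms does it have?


A DNF formula is a disjunction of terms (conjunctions).
Terms are separated by v.
Counting the disjuncts: 6 terms.

6


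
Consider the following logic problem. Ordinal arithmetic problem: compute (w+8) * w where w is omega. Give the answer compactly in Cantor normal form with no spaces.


Compute (w+8) * w.
Ordinal * is associative and left-distributive over +, but NOT commutative; for finite n>1, n*w = w but w*n stays w*n.
(w+8) * w = sup{(w+8)*k : k<w} = sup{w*k+8} = w^2 (the +8 tail is absorbed in the limit).
Result = w^2

w^2


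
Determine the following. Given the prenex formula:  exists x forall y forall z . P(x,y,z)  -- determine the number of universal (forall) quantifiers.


Quantifier prefix: exists x forall y forall z
Mark each quantifier type:
  E U U
Universal count = 2, Existential count = 1
Asked for universal (forall) quantifiers: 2

2


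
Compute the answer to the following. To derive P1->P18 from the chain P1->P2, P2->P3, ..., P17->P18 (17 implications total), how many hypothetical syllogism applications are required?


With 17 implications in a chain connecting 18 propositions:
P1->P2, P2->P3, ..., P17->P18
Steps needed = (number of implications) - 1 = 17 - 1 = 16

16


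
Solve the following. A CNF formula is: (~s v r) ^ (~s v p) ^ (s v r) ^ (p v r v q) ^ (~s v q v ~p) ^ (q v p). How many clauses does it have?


A CNF formula is a conjunction of clauses.
Clauses are separated by ^.
Counting the conjuncts: 6 clauses.

6


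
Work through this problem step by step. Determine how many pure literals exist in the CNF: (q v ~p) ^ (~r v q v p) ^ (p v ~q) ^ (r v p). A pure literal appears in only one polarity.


Check each variable for pure literal status:
p: mixed (not pure)
q: mixed (not pure)
r: mixed (not pure)
Pure literal count = 0

0


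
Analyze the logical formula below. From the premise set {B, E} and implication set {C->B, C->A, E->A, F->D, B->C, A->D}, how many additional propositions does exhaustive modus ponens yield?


Initial facts: {B, E}
Apply modus ponens to closure:
  E and E->A  =>  A
  B and B->C  =>  C
  A and A->D  =>  D
Final known: {A, B, C, D, E}
New propositions: {A, C, D}
Count = 3

3


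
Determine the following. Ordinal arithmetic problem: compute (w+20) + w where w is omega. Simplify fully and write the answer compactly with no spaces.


Compute (w+20) + w.
Ordinal + is associative but NOT commutative; for finite n>0, n + w = w but w + n stays w+n.
(w+20) + w = w + (20+w) = w + w = w*2 (the finite tail 20 is absorbed by the right w).
Result = w*2

w*2


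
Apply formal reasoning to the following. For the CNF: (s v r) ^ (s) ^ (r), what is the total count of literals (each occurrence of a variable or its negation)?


Counting literals in each clause:
Clause 1: 2 literal(s)
Clause 2: 1 literal(s)
Clause 3: 1 literal(s)
Total = 4

4


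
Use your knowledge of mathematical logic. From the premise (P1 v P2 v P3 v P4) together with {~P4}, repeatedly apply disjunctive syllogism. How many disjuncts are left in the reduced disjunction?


Original disjuncts (4): P1, P2, P3, P4
Negated (eliminate): ~P4
Remaining disjuncts: P1, P2, P3
Count = 4 - 1 = 3

3


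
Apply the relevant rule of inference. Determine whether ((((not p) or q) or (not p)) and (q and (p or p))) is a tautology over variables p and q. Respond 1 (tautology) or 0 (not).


Check all 4 assignments:
p=0, q=0: 0
p=0, q=1: 0
p=1, q=0: 0
p=1, q=1: 1
Satisfying count = 1/4.
Tautology iff count = 4: no.

0


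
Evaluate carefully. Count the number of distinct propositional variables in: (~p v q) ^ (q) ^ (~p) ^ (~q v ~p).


Identify each variable that appears in the formula.
Variables found: p, q
Count = 2

2


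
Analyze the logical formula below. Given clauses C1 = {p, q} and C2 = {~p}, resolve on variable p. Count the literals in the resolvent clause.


Remove p from C1 and ~p from C2.
C1 remainder: {q}
C2 remainder: {}
Union (resolvent): {q}
Resolvent has 1 literal(s).

1


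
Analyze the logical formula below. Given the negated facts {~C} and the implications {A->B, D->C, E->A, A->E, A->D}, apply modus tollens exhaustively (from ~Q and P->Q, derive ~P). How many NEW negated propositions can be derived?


Initial negated facts: {~C}
Apply modus tollens to closure:
  ~C and D->C  =>  ~D
  ~D and A->D  =>  ~A
  ~A and E->A  =>  ~E
Final negated: {~A, ~C, ~D, ~E}
New negations: {~A, ~D, ~E}
Count = 3

3


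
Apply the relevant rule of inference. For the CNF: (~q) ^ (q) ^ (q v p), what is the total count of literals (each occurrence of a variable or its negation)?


Counting literals in each clause:
Clause 1: 1 literal(s)
Clause 2: 1 literal(s)
Clause 3: 2 literal(s)
Total = 4

4


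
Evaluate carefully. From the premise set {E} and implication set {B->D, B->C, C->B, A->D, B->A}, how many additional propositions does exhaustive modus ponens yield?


Initial facts: {E}
Apply modus ponens to closure:
  (no implication fires)
Final known: {E}
New propositions: {(none)}
Count = 0

0


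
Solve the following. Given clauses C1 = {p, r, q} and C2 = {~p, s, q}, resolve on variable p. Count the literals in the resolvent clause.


Remove p from C1 and ~p from C2.
C1 remainder: {r, q}
C2 remainder: {s, q}
Union (resolvent): {q, r, s}
Resolvent has 3 literal(s).

3


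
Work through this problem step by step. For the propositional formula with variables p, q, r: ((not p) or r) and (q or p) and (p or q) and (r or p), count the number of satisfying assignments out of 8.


Evaluate all 8 assignments for p, q, r:
p=0, q=0, r=0: 0
p=0, q=0, r=1: 0
p=0, q=1, r=0: 0
p=0, q=1, r=1: 1
p=1, q=0, r=0: 0
p=1, q=0, r=1: 1
p=1, q=1, r=0: 0
p=1, q=1, r=1: 1
Satisfying count = 3

3


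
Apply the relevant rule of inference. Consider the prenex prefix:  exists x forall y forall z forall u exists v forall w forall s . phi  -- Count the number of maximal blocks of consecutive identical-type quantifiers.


Quantifier-type sequence: E A A A E A A  (A=forall, E=exists)
Group into maximal same-type runs:
  Ex1 | Ax3 | Ex1 | Ax2
Number of blocks = 4

4


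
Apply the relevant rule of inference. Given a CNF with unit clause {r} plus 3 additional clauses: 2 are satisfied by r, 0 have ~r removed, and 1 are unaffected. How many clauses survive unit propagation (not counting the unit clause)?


Satisfied (removed): 2
Shortened (remain): 0
Unchanged (remain): 1
Remaining = 0 + 1 = 1

1


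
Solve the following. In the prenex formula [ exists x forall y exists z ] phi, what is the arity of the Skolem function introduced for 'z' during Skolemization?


Quantifier prefix: exists x forall y exists z
'z' is existentially quantified at position 3.
Universal variables preceding it: y
Skolem function arity = 1

1


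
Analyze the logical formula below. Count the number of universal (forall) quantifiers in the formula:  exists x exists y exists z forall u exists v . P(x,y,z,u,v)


Quantifier prefix: exists x exists y exists z forall u exists v
Mark each quantifier type:
  E E E U E
Universal count = 1, Existential count = 4
Asked for universal (forall) quantifiers: 1

1


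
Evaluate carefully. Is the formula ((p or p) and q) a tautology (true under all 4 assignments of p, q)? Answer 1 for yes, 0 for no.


Check all 4 assignments:
p=0, q=0: 0
p=0, q=1: 0
p=1, q=0: 0
p=1, q=1: 1
Satisfying count = 1/4.
Tautology iff count = 4: no.

0


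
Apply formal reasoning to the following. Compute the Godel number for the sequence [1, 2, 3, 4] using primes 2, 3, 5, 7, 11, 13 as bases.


Encode each element as an exponent of the corresponding prime:
  2^1 = 2
  3^2 = 9
  5^3 = 125
  7^4 = 2401
Product = 2 * 9 * 125 * 2401 = 5402250

5402250


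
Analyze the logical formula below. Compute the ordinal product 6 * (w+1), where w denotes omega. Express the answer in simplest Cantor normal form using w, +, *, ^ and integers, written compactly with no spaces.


Compute 6 * (w+1).
Ordinal * is associative and left-distributive over +, but NOT commutative; for finite n>1, n*w = w but w*n stays w*n.
By left-distributivity: 6 * (w+1) = 6*w + 6*1 = w + 6 = w+6.
Result = w+6

w+6


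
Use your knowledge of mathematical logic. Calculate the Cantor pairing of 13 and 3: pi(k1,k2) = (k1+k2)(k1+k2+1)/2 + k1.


k1 + k2 = 16
(k1+k2)(k1+k2+1)/2 = 16 * 17 / 2 = 136
pi = 136 + 13 = 149

149


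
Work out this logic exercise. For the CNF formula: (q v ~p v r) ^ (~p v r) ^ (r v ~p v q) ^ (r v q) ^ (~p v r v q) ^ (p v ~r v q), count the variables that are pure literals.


Check each variable for pure literal status:
p: mixed (not pure)
q: pure positive
r: mixed (not pure)
Pure literal count = 1

1


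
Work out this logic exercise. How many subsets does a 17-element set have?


The power set of a set with n elements has 2^n elements.
|P(S)| = 2^17 = 131072

131072


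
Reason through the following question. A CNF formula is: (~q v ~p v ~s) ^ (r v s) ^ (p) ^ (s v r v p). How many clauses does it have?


A CNF formula is a conjunction of clauses.
Clauses are separated by ^.
Counting the conjuncts: 4 clauses.

4


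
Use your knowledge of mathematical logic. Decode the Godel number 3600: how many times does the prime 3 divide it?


Factorize 3600 by dividing by 3 repeatedly.
Division steps: 3 divides 3600 exactly 2 time(s).
Exponent of 3 = 2

2


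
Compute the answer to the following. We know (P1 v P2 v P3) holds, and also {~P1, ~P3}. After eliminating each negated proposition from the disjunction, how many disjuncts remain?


Original disjuncts (3): P1, P2, P3
Negated (eliminate): ~P1, ~P3
Remaining disjuncts: P2
Count = 3 - 2 = 1

1


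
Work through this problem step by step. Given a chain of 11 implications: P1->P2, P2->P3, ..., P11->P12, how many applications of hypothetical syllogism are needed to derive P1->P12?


With 11 implications in a chain connecting 12 propositions:
P1->P2, P2->P3, ..., P11->P12
Steps needed = (number of implications) - 1 = 11 - 1 = 10

10


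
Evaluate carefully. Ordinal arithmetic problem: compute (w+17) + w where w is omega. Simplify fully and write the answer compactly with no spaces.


Compute (w+17) + w.
Ordinal + is associative but NOT commutative; for finite n>0, n + w = w but w + n stays w+n.
(w+17) + w = w + (17+w) = w + w = w*2 (the finite tail 17 is absorbed by the right w).
Result = w*2

w*2


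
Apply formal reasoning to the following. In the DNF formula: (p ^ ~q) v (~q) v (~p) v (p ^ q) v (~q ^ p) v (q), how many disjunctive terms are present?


A DNF formula is a disjunction of terms (conjunctions).
Terms are separated by v.
Counting the disjuncts: 6 terms.

6


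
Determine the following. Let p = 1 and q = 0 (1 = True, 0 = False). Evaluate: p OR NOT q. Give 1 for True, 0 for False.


p = 1, q = 0
Operation: p OR NOT q
Evaluate: 1 OR NOT 0 = 1

1


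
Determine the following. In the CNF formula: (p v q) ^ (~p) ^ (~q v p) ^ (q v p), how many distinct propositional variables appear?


Identify each variable that appears in the formula.
Variables found: p, q
Count = 2

2


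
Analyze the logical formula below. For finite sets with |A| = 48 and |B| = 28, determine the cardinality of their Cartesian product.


The Cartesian product A x B contains all ordered pairs (a, b).
|A x B| = |A| * |B| = 48 * 28 = 1344

1344


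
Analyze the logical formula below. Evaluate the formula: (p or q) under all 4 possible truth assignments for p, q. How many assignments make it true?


Check all 4 assignments:
p=0, q=0: 0
p=0, q=1: 1
p=1, q=0: 1
p=1, q=1: 1
Count of True = 3

3


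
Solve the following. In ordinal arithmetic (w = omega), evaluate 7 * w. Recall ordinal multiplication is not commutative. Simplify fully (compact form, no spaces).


Compute 7 * w.
Ordinal * is associative and left-distributive over +, but NOT commutative; for finite n>1, n*w = w but w*n stays w*n.
For finite n>0, n * w = sup{n*k : k<w} = w. So 7 * w = w.
Result = w

w


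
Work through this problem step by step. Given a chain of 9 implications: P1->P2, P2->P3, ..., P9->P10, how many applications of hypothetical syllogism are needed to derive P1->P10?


With 9 implications in a chain connecting 10 propositions:
P1->P2, P2->P3, ..., P9->P10
Steps needed = (number of implications) - 1 = 9 - 1 = 8

8


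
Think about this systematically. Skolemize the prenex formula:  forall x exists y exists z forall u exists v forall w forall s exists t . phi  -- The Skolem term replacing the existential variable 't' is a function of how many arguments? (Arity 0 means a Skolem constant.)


Quantifier prefix: forall x exists y exists z forall u exists v forall w forall s exists t
't' is existentially quantified at position 8.
Universal variables preceding it: x, u, w, s
Skolem function arity = 4

4


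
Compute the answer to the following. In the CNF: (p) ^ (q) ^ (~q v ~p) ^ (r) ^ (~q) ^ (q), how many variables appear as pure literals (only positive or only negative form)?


Check each variable for pure literal status:
p: mixed (not pure)
q: mixed (not pure)
r: pure positive
Pure literal count = 1

1


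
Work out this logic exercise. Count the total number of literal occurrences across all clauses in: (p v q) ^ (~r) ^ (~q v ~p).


Counting literals in each clause:
Clause 1: 2 literal(s)
Clause 2: 1 literal(s)
Clause 3: 2 literal(s)
Total = 5

5


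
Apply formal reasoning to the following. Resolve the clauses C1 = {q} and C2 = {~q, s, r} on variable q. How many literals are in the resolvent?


Remove q from C1 and ~q from C2.
C1 remainder: {}
C2 remainder: {s, r}
Union (resolvent): {r, s}
Resolvent has 2 literal(s).

2


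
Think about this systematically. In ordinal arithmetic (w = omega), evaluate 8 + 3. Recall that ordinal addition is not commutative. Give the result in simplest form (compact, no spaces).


Compute 8 + 3.
Ordinal + is associative but NOT commutative; for finite n>0, n + w = w but w + n stays w+n.
Both operands finite; ordinal + agrees with natural +: 8 + 3 = 11.
Result = 11

11


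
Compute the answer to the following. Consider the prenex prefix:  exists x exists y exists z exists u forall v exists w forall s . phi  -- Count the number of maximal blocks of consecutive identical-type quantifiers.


Quantifier-type sequence: E E E E A E A  (A=forall, E=exists)
Group into maximal same-type runs:
  Ex4 | Ax1 | Ex1 | Ax1
Number of blocks = 4

4


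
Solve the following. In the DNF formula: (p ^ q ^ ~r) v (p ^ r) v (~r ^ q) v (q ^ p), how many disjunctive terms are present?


A DNF formula is a disjunction of terms (conjunctions).
Terms are separated by v.
Counting the disjuncts: 4 terms.

4


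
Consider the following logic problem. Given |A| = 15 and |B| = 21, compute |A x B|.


The Cartesian product A x B contains all ordered pairs (a, b).
|A x B| = |A| * |B| = 15 * 21 = 315

315


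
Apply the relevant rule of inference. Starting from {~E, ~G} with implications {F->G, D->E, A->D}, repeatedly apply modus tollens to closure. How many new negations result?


Initial negated facts: {~E, ~G}
Apply modus tollens to closure:
  ~G and F->G  =>  ~F
  ~E and D->E  =>  ~D
  ~D and A->D  =>  ~A
Final negated: {~A, ~D, ~E, ~F, ~G}
New negations: {~A, ~D, ~F}
Count = 3

3


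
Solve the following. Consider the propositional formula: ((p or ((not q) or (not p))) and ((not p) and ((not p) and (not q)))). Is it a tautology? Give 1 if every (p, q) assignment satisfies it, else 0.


Check all 4 assignments:
p=0, q=0: 1
p=0, q=1: 0
p=1, q=0: 0
p=1, q=1: 0
Satisfying count = 1/4.
Tautology iff count = 4: no.

0


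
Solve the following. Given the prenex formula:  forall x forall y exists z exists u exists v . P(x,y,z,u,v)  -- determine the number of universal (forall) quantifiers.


Quantifier prefix: forall x forall y exists z exists u exists v
Mark each quantifier type:
  U U E E E
Universal count = 2, Existential count = 3
Asked for universal (forall) quantifiers: 2

2


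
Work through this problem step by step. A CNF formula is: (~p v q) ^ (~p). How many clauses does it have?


A CNF formula is a conjunction of clauses.
Clauses are separated by ^.
Counting the conjuncts: 2 clauses.

2


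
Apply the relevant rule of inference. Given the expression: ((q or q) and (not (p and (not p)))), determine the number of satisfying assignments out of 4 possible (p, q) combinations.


Check all 4 assignments:
p=0, q=0: 0
p=0, q=1: 1
p=1, q=0: 0
p=1, q=1: 1
Count of True = 2

2


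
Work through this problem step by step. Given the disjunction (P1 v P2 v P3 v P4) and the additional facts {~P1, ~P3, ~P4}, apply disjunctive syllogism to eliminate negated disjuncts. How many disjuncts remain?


Original disjuncts (4): P1, P2, P3, P4
Negated (eliminate): ~P1, ~P3, ~P4
Remaining disjuncts: P2
Count = 4 - 3 = 1

1


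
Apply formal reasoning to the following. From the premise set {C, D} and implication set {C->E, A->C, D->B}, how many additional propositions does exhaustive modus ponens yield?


Initial facts: {C, D}
Apply modus ponens to closure:
  C and C->E  =>  E
  D and D->B  =>  B
Final known: {B, C, D, E}
New propositions: {B, E}
Count = 2

2


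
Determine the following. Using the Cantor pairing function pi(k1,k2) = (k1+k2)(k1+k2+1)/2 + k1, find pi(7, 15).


k1 + k2 = 22
(k1+k2)(k1+k2+1)/2 = 22 * 23 / 2 = 253
pi = 253 + 7 = 260

260


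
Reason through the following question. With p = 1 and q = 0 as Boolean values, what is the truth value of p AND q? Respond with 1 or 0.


p = 1, q = 0
Operation: p AND q
Evaluate: 1 AND 0 = 0

0


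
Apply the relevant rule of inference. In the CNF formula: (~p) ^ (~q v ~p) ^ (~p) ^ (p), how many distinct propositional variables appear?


Identify each variable that appears in the formula.
Variables found: p, q
Count = 2

2


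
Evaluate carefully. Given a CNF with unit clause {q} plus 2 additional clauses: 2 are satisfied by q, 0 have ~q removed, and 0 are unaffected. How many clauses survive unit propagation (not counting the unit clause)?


Satisfied (removed): 2
Shortened (remain): 0
Unchanged (remain): 0
Remaining = 0 + 0 = 0

0


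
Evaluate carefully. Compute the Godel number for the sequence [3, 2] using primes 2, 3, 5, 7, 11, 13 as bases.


Encode each element as an exponent of the corresponding prime:
  2^3 = 8
  3^2 = 9
Product = 8 * 9 = 72

72


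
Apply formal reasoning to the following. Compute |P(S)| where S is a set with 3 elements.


The power set of a set with n elements has 2^n elements.
|P(S)| = 2^3 = 8

8


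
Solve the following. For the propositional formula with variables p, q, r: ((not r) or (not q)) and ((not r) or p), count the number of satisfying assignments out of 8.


Evaluate all 8 assignments for p, q, r:
p=0, q=0, r=0: 1
p=0, q=0, r=1: 0
p=0, q=1, r=0: 1
p=0, q=1, r=1: 0
p=1, q=0, r=0: 1
p=1, q=0, r=1: 1
p=1, q=1, r=0: 1
p=1, q=1, r=1: 0
Satisfying count = 5

5


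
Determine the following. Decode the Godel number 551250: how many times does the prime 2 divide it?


Factorize 551250 by dividing by 2 repeatedly.
Division steps: 2 divides 551250 exactly 1 time(s).
Exponent of 2 = 1

1


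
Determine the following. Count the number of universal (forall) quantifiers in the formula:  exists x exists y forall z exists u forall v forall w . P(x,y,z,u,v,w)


Quantifier prefix: exists x exists y forall z exists u forall v forall w
Mark each quantifier type:
  E E U E U U
Universal count = 3, Existential count = 3
Asked for universal (forall) quantifiers: 3

3


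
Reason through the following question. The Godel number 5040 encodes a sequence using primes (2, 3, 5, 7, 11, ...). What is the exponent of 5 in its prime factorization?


Factorize 5040 by dividing by 5 repeatedly.
Division steps: 5 divides 5040 exactly 1 time(s).
Exponent of 5 = 1

1


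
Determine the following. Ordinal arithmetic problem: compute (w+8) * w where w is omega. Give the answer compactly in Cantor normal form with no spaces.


Compute (w+8) * w.
Ordinal * is associative and left-distributive over +, but NOT commutative; for finite n>1, n*w = w but w*n stays w*n.
(w+8) * w = sup{(w+8)*k : k<w} = sup{w*k+8} = w^2 (the +8 tail is absorbed in the limit).
Result = w^2

w^2


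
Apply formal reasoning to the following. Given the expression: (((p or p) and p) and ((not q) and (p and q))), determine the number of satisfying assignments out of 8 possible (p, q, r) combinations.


Check all 8 assignments:
p=0, q=0, r=0: 0
p=0, q=0, r=1: 0
p=0, q=1, r=0: 0
p=0, q=1, r=1: 0
p=1, q=0, r=0: 0
p=1, q=0, r=1: 0
p=1, q=1, r=0: 0
p=1, q=1, r=1: 0
Count of True = 0

0


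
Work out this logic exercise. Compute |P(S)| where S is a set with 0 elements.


The power set of a set with n elements has 2^n elements.
|P(S)| = 2^0 = 1

1


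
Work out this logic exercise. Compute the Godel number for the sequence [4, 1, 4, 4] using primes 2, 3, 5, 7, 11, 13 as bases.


Encode each element as an exponent of the corresponding prime:
  2^4 = 16
  3^1 = 3
  5^4 = 625
  7^4 = 2401
Product = 16 * 3 * 625 * 2401 = 72030000

72030000


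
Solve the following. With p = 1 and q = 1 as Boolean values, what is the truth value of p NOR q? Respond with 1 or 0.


p = 1, q = 1
Operation: p NOR q
Evaluate: 1 NOR 1 = 0

0


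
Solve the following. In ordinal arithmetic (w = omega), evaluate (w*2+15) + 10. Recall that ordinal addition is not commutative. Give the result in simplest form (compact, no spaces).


Compute (w*2+15) + 10.
Ordinal + is associative but NOT commutative; for finite n>0, n + w = w but w + n stays w+n.
By associativity: (w*2+15) + 10 = w*2 + (15+10) = w*2+25.
Result = w*2+25

w*2+25


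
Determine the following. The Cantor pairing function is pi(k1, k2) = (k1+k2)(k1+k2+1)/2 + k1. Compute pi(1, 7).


k1 + k2 = 8
(k1+k2)(k1+k2+1)/2 = 8 * 9 / 2 = 36
pi = 36 + 1 = 37

37


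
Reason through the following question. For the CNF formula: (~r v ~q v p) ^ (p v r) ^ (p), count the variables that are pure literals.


Check each variable for pure literal status:
p: pure positive
q: pure negative
r: mixed (not pure)
Pure literal count = 2

2


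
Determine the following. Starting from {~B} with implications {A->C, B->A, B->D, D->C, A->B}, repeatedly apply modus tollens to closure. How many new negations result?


Initial negated facts: {~B}
Apply modus tollens to closure:
  ~B and A->B  =>  ~A
Final negated: {~A, ~B}
New negations: {~A}
Count = 1

1


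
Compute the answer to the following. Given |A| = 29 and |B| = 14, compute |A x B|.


The Cartesian product A x B contains all ordered pairs (a, b).
|A x B| = |A| * |B| = 29 * 14 = 406

406


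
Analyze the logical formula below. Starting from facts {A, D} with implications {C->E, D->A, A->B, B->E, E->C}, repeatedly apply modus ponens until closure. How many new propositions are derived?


Initial facts: {A, D}
Apply modus ponens to closure:
  A and A->B  =>  B
  B and B->E  =>  E
  E and E->C  =>  C
Final known: {A, B, C, D, E}
New propositions: {B, C, E}
Count = 3

3


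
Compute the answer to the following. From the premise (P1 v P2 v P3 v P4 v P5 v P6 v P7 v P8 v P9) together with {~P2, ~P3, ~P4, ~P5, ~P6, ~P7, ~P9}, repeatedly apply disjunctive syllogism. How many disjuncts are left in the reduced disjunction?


Original disjuncts (9): P1, P2, P3, P4, P5, P6, P7, P8, P9
Negated (eliminate): ~P2, ~P3, ~P4, ~P5, ~P6, ~P7, ~P9
Remaining disjuncts: P1, P8
Count = 9 - 7 = 2

2


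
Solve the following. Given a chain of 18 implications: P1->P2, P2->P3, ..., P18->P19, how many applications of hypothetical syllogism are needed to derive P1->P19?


With 18 implications in a chain connecting 19 propositions:
P1->P2, P2->P3, ..., P18->P19
Steps needed = (number of implications) - 1 = 18 - 1 = 17

17


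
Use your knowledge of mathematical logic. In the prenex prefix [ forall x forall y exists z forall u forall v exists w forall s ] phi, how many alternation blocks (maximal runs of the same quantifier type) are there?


Quantifier-type sequence: A A E A A E A  (A=forall, E=exists)
Group into maximal same-type runs:
  Ax2 | Ex1 | Ax2 | Ex1 | Ax1
Number of blocks = 5

5


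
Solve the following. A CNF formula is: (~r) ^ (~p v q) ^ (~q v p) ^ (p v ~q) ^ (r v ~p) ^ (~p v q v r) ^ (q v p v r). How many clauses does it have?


A CNF formula is a conjunction of clauses.
Clauses are separated by ^.
Counting the conjuncts: 7 clauses.

7


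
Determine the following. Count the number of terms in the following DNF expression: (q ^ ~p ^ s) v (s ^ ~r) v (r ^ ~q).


A DNF formula is a disjunction of terms (conjunctions).
Terms are separated by v.
Counting the disjuncts: 3 terms.

3


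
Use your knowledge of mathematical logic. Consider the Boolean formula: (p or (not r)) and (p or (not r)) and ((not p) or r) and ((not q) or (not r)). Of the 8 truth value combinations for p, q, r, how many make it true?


Evaluate all 8 assignments for p, q, r:
p=0, q=0, r=0: 1
p=0, q=0, r=1: 0
p=0, q=1, r=0: 1
p=0, q=1, r=1: 0
p=1, q=0, r=0: 0
p=1, q=0, r=1: 1
p=1, q=1, r=0: 0
p=1, q=1, r=1: 0
Satisfying count = 3

3


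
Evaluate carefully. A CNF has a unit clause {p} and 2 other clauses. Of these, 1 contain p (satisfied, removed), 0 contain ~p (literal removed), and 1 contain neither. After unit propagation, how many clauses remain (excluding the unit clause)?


Satisfied (removed): 1
Shortened (remain): 0
Unchanged (remain): 1
Remaining = 0 + 1 = 1

1
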